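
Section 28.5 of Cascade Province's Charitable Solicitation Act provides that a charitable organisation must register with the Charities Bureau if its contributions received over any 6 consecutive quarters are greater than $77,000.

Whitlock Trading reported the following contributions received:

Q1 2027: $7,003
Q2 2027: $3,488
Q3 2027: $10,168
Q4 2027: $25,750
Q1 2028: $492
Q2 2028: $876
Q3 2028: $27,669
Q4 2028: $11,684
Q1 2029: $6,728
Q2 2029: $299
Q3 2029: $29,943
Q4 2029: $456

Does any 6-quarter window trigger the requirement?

Yes

Q1 2027–Q2 2028: $7,003 + $3,488 + $10,168 + $25,750 + $492 + $876 = $47,777 (under)
Q2 2027–Q3 2028: $3,488 + $10,168 + $25,750 + $492 + $876 + $27,669 = $68,443 (under)
Q3 2027–Q4 2028: $10,168 + $25,750 + $492 + $876 + $27,669 + $11,684 = $76,639 (under)
Q4 2027–Q1 2029: $25,750 + $492 + $876 + $27,669 + $11,684 + $6,728 = $73,199 (under)
Q1 2028–Q2 2029: $492 + $876 + $27,669 + $11,684 + $6,728 + $299 = $47,748 (under)
Q2 2028–Q3 2029: $876 + $27,669 + $11,684 + $6,728 + $299 + $29,943 = $77,199 (over)
Q3 2028–Q4 2029: $27,669 + $11,684 + $6,728 + $299 + $29,943 + $456 = $76,779 (under)
At least one window exceeds $77,000.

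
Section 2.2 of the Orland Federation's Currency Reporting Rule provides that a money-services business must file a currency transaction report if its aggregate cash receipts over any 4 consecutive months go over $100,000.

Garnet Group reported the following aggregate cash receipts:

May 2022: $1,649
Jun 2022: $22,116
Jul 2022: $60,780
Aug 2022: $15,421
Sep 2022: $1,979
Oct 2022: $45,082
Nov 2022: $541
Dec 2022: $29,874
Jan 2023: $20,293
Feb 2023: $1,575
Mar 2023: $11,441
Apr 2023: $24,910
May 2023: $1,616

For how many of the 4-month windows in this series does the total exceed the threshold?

May 2022–Aug 2022: $1,649 + $22,116 + $60,780 + $15,421 = $99,966 (under)
Jun 2022–Sep 2022: $22,116 + $60,780 + $15,421 + $1,979 = $100,296 (over)
Jul 2022–Oct 2022: $60,780 + $15,421 + $1,979 + $45,082 = $123,262 (over)
Aug 2022–Nov 2022: $15,421 + $1,979 + $45,082 + $541 = $63,023 (under)
Sep 2022–Dec 2022: $1,979 + $45,082 + $541 + $29,874 = $77,476 (under)
Oct 2022–Jan 2023: $45,082 + $541 + $29,874 + $20,293 = $95,790 (under)
Nov 2022–Feb 2023: $541 + $29,874 + $20,293 + $1,575 = $52,283 (under)
Dec 2022–Mar 2023: $29,874 + $20,293 + $1,575 + $11,441 = $63,183 (under)
Jan 2023–Apr 2023: $20,293 + $1,575 + $11,441 + $24,910 = $58,219 (under)
Feb 2023–May 2023: $1,575 + $11,441 + $24,910 + $1,616 = $39,542 (under)
2 windows exceed the threshold.

2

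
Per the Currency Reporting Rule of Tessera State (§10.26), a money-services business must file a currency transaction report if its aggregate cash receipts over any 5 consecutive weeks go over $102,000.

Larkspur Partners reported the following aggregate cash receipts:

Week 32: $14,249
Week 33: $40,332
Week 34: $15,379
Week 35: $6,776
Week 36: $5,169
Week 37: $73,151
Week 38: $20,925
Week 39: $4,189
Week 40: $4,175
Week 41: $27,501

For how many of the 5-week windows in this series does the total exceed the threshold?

5

Week 32–Week 36: $14,249 + $40,332 + $15,379 + $6,776 + $5,169 = $81,905 (under)
Week 33–Week 37: $40,332 + $15,379 + $6,776 + $5,169 + $73,151 = $140,807 (over)
Week 34–Week 38: $15,379 + $6,776 + $5,169 + $73,151 + $20,925 = $121,400 (over)
Week 35–Week 39: $6,776 + $5,169 + $73,151 + $20,925 + $4,189 = $110,210 (over)
Week 36–Week 40: $5,169 + $73,151 + $20,925 + $4,189 + $4,175 = $107,609 (over)
Week 37–Week 41: $73,151 + $20,925 + $4,189 + $4,175 + $27,501 = $129,941 (over)
5 windows exceed the threshold.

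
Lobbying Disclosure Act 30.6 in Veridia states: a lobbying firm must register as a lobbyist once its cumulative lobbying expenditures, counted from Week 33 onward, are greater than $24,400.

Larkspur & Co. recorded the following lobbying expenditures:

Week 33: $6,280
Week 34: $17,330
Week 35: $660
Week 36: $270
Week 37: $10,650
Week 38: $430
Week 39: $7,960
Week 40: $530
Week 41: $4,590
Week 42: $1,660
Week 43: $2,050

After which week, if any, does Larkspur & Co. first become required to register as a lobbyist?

Through Week 33: $6,280
Through Week 34: $23,610
Through Week 35: $24,270
Through Week 36: $24,540 ← exceeds threshold

Week 36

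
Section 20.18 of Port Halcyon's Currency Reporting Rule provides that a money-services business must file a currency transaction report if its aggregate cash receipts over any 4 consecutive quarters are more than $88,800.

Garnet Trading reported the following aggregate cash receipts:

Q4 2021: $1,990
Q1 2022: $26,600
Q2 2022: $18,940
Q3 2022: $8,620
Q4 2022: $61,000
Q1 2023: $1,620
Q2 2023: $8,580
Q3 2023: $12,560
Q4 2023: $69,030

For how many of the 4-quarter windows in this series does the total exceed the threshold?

3

Q4 2021–Q3 2022: $1,990 + $26,600 + $18,940 + $8,620 = $56,150 (under)
Q1 2022–Q4 2022: $26,600 + $18,940 + $8,620 + $61,000 = $115,160 (over)
Q2 2022–Q1 2023: $18,940 + $8,620 + $61,000 + $1,620 = $90,180 (over)
Q3 2022–Q2 2023: $8,620 + $61,000 + $1,620 + $8,580 = $79,820 (under)
Q4 2022–Q3 2023: $61,000 + $1,620 + $8,580 + $12,560 = $83,760 (under)
Q1 2023–Q4 2023: $1,620 + $8,580 + $12,560 + $69,030 = $91,790 (over)
3 windows exceed the threshold.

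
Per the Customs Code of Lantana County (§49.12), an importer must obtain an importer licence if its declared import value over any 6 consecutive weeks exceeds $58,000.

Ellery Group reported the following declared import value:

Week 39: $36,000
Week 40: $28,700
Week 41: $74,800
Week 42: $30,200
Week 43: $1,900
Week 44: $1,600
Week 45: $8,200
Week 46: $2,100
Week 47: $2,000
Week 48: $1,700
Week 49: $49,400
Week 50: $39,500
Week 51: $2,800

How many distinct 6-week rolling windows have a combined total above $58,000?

Week 39–Week 44: $36,000 + $28,700 + $74,800 + $30,200 + $1,900 + $1,600 = $173,200 (over)
Week 40–Week 45: $28,700 + $74,800 + $30,200 + $1,900 + $1,600 + $8,200 = $145,400 (over)
Week 41–Week 46: $74,800 + $30,200 + $1,900 + $1,600 + $8,200 + $2,100 = $118,800 (over)
Week 42–Week 47: $30,200 + $1,900 + $1,600 + $8,200 + $2,100 + $2,000 = $46,000 (under)
Week 43–Week 48: $1,900 + $1,600 + $8,200 + $2,100 + $2,000 + $1,700 = $17,500 (under)
Week 44–Week 49: $1,600 + $8,200 + $2,100 + $2,000 + $1,700 + $49,400 = $65,000 (over)
Week 45–Week 50: $8,200 + $2,100 + $2,000 + $1,700 + $49,400 + $39,500 = $102,900 (over)
Week 46–Week 51: $2,100 + $2,000 + $1,700 + $49,400 + $39,500 + $2,800 = $97,500 (over)
6 windows exceed the threshold.

6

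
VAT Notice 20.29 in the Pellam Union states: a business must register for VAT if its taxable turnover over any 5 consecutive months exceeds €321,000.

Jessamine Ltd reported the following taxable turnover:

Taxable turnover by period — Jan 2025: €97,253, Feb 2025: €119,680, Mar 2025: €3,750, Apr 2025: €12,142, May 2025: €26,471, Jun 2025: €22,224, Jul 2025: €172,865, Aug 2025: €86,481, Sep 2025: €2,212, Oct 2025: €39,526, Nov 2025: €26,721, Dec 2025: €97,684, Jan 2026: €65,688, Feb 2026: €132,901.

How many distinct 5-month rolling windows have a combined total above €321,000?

Jan 2025–May 2025: €97,253 + €119,680 + €3,750 + €12,142 + €26,471 = €259,296 (under)
Feb 2025–Jun 2025: €119,680 + €3,750 + €12,142 + €26,471 + €22,224 = €184,267 (under)
Mar 2025–Jul 2025: €3,750 + €12,142 + €26,471 + €22,224 + €172,865 = €237,452 (under)
Apr 2025–Aug 2025: €12,142 + €26,471 + €22,224 + €172,865 + €86,481 = €320,183 (under)
May 2025–Sep 2025: €26,471 + €22,224 + €172,865 + €86,481 + €2,212 = €310,253 (under)
Jun 2025–Oct 2025: €22,224 + €172,865 + €86,481 + €2,212 + €39,526 = €323,308 (over)
Jul 2025–Nov 2025: €172,865 + €86,481 + €2,212 + €39,526 + €26,721 = €327,805 (over)
Aug 2025–Dec 2025: €86,481 + €2,212 + €39,526 + €26,721 + €97,684 = €252,624 (under)
Sep 2025–Jan 2026: €2,212 + €39,526 + €26,721 + €97,684 + €65,688 = €231,831 (under)
Oct 2025–Feb 2026: €39,526 + €26,721 + €97,684 + €65,688 + €132,901 = €362,520 (over)
3 windows exceed the threshold.

3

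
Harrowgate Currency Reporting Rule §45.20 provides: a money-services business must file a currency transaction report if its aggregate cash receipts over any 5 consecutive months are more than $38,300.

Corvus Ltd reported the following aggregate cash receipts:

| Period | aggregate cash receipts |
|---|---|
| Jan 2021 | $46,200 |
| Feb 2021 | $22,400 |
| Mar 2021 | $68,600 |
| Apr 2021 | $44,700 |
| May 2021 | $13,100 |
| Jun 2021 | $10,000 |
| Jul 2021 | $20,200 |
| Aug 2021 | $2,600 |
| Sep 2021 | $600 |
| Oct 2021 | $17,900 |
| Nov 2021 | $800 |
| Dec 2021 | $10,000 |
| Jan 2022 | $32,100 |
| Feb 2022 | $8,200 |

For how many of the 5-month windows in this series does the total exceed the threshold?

9

Jan 2021–May 2021: $46,200 + $22,400 + $68,600 + $44,700 + $13,100 = $195,000 (over)
Feb 2021–Jun 2021: $22,400 + $68,600 + $44,700 + $13,100 + $10,000 = $158,800 (over)
Mar 2021–Jul 2021: $68,600 + $44,700 + $13,100 + $10,000 + $20,200 = $156,600 (over)
Apr 2021–Aug 2021: $44,700 + $13,100 + $10,000 + $20,200 + $2,600 = $90,600 (over)
May 2021–Sep 2021: $13,100 + $10,000 + $20,200 + $2,600 + $600 = $46,500 (over)
Jun 2021–Oct 2021: $10,000 + $20,200 + $2,600 + $600 + $17,900 = $51,300 (over)
Jul 2021–Nov 2021: $20,200 + $2,600 + $600 + $17,900 + $800 = $42,100 (over)
Aug 2021–Dec 2021: $2,600 + $600 + $17,900 + $800 + $10,000 = $31,900 (under)
Sep 2021–Jan 2022: $600 + $17,900 + $800 + $10,000 + $32,100 = $61,400 (over)
Oct 2021–Feb 2022: $17,900 + $800 + $10,000 + $32,100 + $8,200 = $69,000 (over)
9 windows exceed the threshold.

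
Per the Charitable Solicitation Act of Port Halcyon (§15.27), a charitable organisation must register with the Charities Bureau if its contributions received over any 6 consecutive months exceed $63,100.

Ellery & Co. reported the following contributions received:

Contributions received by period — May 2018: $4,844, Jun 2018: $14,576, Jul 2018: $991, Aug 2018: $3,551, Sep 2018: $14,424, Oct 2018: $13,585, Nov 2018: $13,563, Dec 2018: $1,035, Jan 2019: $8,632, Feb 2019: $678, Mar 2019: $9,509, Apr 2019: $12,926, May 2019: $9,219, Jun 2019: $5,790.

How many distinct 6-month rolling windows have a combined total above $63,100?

0

May 2018–Oct 2018: $4,844 + $14,576 + $991 + $3,551 + $14,424 + $13,585 = $51,971 (under)
Jun 2018–Nov 2018: $14,576 + $991 + $3,551 + $14,424 + $13,585 + $13,563 = $60,690 (under)
Jul 2018–Dec 2018: $991 + $3,551 + $14,424 + $13,585 + $13,563 + $1,035 = $47,149 (under)
Aug 2018–Jan 2019: $3,551 + $14,424 + $13,585 + $13,563 + $1,035 + $8,632 = $54,790 (under)
Sep 2018–Feb 2019: $14,424 + $13,585 + $13,563 + $1,035 + $8,632 + $678 = $51,917 (under)
Oct 2018–Mar 2019: $13,585 + $13,563 + $1,035 + $8,632 + $678 + $9,509 = $47,002 (under)
Nov 2018–Apr 2019: $13,563 + $1,035 + $8,632 + $678 + $9,509 + $12,926 = $46,343 (under)
Dec 2018–May 2019: $1,035 + $8,632 + $678 + $9,509 + $12,926 + $9,219 = $41,999 (under)
Jan 2019–Jun 2019: $8,632 + $678 + $9,509 + $12,926 + $9,219 + $5,790 = $46,754 (under)
0 windows exceed the threshold.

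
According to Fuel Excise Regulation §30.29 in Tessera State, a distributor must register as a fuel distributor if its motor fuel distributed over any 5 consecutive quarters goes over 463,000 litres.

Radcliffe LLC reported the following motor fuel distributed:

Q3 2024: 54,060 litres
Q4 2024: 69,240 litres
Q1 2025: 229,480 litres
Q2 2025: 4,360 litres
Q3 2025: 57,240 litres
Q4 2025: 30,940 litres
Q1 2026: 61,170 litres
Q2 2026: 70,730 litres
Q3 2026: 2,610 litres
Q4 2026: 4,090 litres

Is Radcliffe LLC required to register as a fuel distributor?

Q3 2024–Q3 2025: 54,060 litres + 69,240 litres + 229,480 litres + 4,360 litres + 57,240 litres = 414,380 litres (under)
Q4 2024–Q4 2025: 69,240 litres + 229,480 litres + 4,360 litres + 57,240 litres + 30,940 litres = 391,260 litres (under)
Q1 2025–Q1 2026: 229,480 litres + 4,360 litres + 57,240 litres + 30,940 litres + 61,170 litres = 383,190 litres (under)
Q2 2025–Q2 2026: 4,360 litres + 57,240 litres + 30,940 litres + 61,170 litres + 70,730 litres = 224,440 litres (under)
Q3 2025–Q3 2026: 57,240 litres + 30,940 litres + 61,170 litres + 70,730 litres + 2,610 litres = 222,690 litres (under)
Q4 2025–Q4 2026: 30,940 litres + 61,170 litres + 70,730 litres + 2,610 litres + 4,090 litres = 169,540 litres (under)
No window exceeds 463,000 litres.

No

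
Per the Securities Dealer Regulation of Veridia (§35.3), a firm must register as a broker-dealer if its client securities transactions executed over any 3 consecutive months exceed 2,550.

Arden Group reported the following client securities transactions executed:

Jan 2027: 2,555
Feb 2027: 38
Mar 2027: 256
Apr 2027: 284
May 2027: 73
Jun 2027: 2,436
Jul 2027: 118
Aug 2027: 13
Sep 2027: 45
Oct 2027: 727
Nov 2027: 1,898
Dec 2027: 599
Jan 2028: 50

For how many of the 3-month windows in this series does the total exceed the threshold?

6

Jan 2027–Mar 2027: 2,555 + 38 + 256 = 2,849 (over)
Feb 2027–Apr 2027: 38 + 256 + 284 = 578 (under)
Mar 2027–May 2027: 256 + 284 + 73 = 613 (under)
Apr 2027–Jun 2027: 284 + 73 + 2,436 = 2,793 (over)
May 2027–Jul 2027: 73 + 2,436 + 118 = 2,627 (over)
Jun 2027–Aug 2027: 2,436 + 118 + 13 = 2,567 (over)
Jul 2027–Sep 2027: 118 + 13 + 45 = 176 (under)
Aug 2027–Oct 2027: 13 + 45 + 727 = 785 (under)
Sep 2027–Nov 2027: 45 + 727 + 1,898 = 2,670 (over)
Oct 2027–Dec 2027: 727 + 1,898 + 599 = 3,224 (over)
Nov 2027–Jan 2028: 1,898 + 599 + 50 = 2,547 (under)
6 windows exceed the threshold.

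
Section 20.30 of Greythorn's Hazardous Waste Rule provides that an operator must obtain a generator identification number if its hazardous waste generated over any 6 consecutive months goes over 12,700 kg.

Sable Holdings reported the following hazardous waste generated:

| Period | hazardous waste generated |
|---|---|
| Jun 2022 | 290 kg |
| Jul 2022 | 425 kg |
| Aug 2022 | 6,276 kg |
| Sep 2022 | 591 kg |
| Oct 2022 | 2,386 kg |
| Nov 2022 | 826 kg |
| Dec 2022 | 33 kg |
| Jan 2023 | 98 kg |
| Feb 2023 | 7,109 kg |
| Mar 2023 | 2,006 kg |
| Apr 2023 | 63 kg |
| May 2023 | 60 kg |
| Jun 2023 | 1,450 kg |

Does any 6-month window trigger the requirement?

Jun 2022–Nov 2022: 290 kg + 425 kg + 6,276 kg + 591 kg + 2,386 kg + 826 kg = 10,794 kg (under)
Jul 2022–Dec 2022: 425 kg + 6,276 kg + 591 kg + 2,386 kg + 826 kg + 33 kg = 10,537 kg (under)
Aug 2022–Jan 2023: 6,276 kg + 591 kg + 2,386 kg + 826 kg + 33 kg + 98 kg = 10,210 kg (under)
Sep 2022–Feb 2023: 591 kg + 2,386 kg + 826 kg + 33 kg + 98 kg + 7,109 kg = 11,043 kg (under)
Oct 2022–Mar 2023: 2,386 kg + 826 kg + 33 kg + 98 kg + 7,109 kg + 2,006 kg = 12,458 kg (under)
Nov 2022–Apr 2023: 826 kg + 33 kg + 98 kg + 7,109 kg + 2,006 kg + 63 kg = 10,135 kg (under)
Dec 2022–May 2023: 33 kg + 98 kg + 7,109 kg + 2,006 kg + 63 kg + 60 kg = 9,369 kg (under)
Jan 2023–Jun 2023: 98 kg + 7,109 kg + 2,006 kg + 63 kg + 60 kg + 1,450 kg = 10,786 kg (under)
No window exceeds 12,700 kg.

No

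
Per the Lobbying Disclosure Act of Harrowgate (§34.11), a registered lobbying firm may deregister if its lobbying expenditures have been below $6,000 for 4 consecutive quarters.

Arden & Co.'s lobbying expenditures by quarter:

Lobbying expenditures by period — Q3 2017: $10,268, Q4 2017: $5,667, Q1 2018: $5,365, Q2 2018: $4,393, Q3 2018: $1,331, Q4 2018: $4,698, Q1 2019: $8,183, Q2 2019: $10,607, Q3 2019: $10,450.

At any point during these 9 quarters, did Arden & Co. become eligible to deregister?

Quarters below $6,000: Q4 2017, Q1 2018, Q2 2018, Q3 2018, Q4 2018.
Longest run of consecutive quarters below the threshold: 5.
5 ≥ 4, so Arden & Co. became eligible.

Yes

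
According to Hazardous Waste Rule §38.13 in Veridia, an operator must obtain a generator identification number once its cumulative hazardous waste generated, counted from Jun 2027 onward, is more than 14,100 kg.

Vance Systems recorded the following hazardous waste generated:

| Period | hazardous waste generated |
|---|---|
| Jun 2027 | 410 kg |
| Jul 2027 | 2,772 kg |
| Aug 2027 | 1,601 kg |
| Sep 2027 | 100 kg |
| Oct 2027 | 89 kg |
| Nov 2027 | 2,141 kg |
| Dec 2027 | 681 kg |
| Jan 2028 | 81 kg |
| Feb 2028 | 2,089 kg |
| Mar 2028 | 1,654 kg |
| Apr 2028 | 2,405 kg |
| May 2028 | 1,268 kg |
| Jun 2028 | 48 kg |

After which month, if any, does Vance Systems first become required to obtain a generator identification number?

Through Jun 2027: 410 kg
Through Jul 2027: 3,182 kg
Through Aug 2027: 4,783 kg
Through Sep 2027: 4,883 kg
Through Oct 2027: 4,972 kg
Through Nov 2027: 7,113 kg
Through Dec 2027: 7,794 kg
Through Jan 2028: 7,875 kg
Through Feb 2028: 9,964 kg
Through Mar 2028: 11,618 kg
Through Apr 2028: 14,023 kg
Through May 2028: 15,291 kg ← exceeds threshold

May 2028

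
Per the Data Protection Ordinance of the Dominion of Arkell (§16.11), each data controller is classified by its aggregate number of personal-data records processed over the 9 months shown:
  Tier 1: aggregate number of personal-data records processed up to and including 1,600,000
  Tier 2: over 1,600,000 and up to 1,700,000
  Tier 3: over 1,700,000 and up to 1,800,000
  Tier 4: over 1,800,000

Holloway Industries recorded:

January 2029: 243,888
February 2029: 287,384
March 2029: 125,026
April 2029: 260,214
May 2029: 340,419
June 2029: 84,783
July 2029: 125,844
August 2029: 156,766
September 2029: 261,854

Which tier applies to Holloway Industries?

Tier 4

Aggregate number of personal-data records processed: 243,888 + 287,384 + 125,026 + 260,214 + 340,419 + 84,783 + 125,844 + 156,766 + 261,854 = 1,886,178.
1,886,178 > 1,800,000, so Tier 4 applies.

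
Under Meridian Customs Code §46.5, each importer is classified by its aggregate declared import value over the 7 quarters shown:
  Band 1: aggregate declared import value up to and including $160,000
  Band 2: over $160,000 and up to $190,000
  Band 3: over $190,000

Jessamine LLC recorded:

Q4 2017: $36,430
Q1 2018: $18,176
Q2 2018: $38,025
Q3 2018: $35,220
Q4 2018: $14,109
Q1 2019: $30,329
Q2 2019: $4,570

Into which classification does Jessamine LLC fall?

Band 2

Aggregate declared import value: $36,430 + $18,176 + $38,025 + $35,220 + $14,109 + $30,329 + $4,570 = $176,859.
$160,000 < $176,859 ≤ $190,000, so Band 2 applies.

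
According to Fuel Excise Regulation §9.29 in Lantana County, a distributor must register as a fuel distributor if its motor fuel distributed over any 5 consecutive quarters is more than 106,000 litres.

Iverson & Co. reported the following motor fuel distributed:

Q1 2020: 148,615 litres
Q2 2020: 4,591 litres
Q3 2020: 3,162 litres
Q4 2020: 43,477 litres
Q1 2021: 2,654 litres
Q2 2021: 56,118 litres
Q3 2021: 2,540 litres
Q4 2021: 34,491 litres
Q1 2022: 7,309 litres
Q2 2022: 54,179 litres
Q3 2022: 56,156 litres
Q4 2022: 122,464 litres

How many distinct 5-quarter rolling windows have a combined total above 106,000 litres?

7

Q1 2020–Q1 2021: 148,615 litres + 4,591 litres + 3,162 litres + 43,477 litres + 2,654 litres = 202,499 litres (over)
Q2 2020–Q2 2021: 4,591 litres + 3,162 litres + 43,477 litres + 2,654 litres + 56,118 litres = 110,002 litres (over)
Q3 2020–Q3 2021: 3,162 litres + 43,477 litres + 2,654 litres + 56,118 litres + 2,540 litres = 107,951 litres (over)
Q4 2020–Q4 2021: 43,477 litres + 2,654 litres + 56,118 litres + 2,540 litres + 34,491 litres = 139,280 litres (over)
Q1 2021–Q1 2022: 2,654 litres + 56,118 litres + 2,540 litres + 34,491 litres + 7,309 litres = 103,112 litres (under)
Q2 2021–Q2 2022: 56,118 litres + 2,540 litres + 34,491 litres + 7,309 litres + 54,179 litres = 154,637 litres (over)
Q3 2021–Q3 2022: 2,540 litres + 34,491 litres + 7,309 litres + 54,179 litres + 56,156 litres = 154,675 litres (over)
Q4 2021–Q4 2022: 34,491 litres + 7,309 litres + 54,179 litres + 56,156 litres + 122,464 litres = 274,599 litres (over)
7 windows exceed the threshold.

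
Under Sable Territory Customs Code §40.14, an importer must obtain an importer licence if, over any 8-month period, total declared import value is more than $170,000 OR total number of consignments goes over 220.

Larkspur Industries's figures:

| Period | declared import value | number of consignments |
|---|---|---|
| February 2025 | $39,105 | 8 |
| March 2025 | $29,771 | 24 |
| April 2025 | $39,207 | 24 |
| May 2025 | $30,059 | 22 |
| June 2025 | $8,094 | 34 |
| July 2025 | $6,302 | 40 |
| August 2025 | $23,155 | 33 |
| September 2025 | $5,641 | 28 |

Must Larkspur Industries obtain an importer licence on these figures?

Yes

Total declared import value: $39,105 + $29,771 + $39,207 + $30,059 + $8,094 + $6,302 + $23,155 + $5,641 = $181,334 (> $170,000).
Total number of consignments: 8 + 24 + 24 + 22 + 34 + 40 + 33 + 28 = 213 (≤ 220).
The test is 'or': at least one threshold is exceeded.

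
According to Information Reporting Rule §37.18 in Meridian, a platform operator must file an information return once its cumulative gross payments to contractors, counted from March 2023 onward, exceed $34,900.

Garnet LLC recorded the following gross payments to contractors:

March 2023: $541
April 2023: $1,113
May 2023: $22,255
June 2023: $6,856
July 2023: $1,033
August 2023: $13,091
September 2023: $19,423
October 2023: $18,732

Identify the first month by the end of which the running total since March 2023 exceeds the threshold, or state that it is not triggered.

Through March 2023: $541
Through April 2023: $1,654
Through May 2023: $23,909
Through June 2023: $30,765
Through July 2023: $31,798
Through August 2023: $44,889 ← exceeds threshold

August 2023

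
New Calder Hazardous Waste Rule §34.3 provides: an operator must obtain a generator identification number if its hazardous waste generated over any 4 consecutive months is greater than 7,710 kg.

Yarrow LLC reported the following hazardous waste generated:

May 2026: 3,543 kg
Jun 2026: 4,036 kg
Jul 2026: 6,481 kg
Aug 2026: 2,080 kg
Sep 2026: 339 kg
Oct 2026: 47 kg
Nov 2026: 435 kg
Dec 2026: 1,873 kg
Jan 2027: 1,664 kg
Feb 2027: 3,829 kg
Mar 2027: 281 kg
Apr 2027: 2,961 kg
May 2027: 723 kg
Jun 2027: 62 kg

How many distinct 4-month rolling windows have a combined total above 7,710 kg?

May 2026–Aug 2026: 3,543 kg + 4,036 kg + 6,481 kg + 2,080 kg = 16,140 kg (over)
Jun 2026–Sep 2026: 4,036 kg + 6,481 kg + 2,080 kg + 339 kg = 12,936 kg (over)
Jul 2026–Oct 2026: 6,481 kg + 2,080 kg + 339 kg + 47 kg = 8,947 kg (over)
Aug 2026–Nov 2026: 2,080 kg + 339 kg + 47 kg + 435 kg = 2,901 kg (under)
Sep 2026–Dec 2026: 339 kg + 47 kg + 435 kg + 1,873 kg = 2,694 kg (under)
Oct 2026–Jan 2027: 47 kg + 435 kg + 1,873 kg + 1,664 kg = 4,019 kg (under)
Nov 2026–Feb 2027: 435 kg + 1,873 kg + 1,664 kg + 3,829 kg = 7,801 kg (over)
Dec 2026–Mar 2027: 1,873 kg + 1,664 kg + 3,829 kg + 281 kg = 7,647 kg (under)
Jan 2027–Apr 2027: 1,664 kg + 3,829 kg + 281 kg + 2,961 kg = 8,735 kg (over)
Feb 2027–May 2027: 3,829 kg + 281 kg + 2,961 kg + 723 kg = 7,794 kg (over)
Mar 2027–Jun 2027: 281 kg + 2,961 kg + 723 kg + 62 kg = 4,027 kg (under)
6 windows exceed the threshold.

6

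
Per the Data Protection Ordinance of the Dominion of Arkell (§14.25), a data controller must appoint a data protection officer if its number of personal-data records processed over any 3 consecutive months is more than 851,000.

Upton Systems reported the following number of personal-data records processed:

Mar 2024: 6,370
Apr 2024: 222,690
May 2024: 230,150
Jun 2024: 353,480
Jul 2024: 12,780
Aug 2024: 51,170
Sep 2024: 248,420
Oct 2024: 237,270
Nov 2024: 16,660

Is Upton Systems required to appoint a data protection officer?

No

Mar 2024–May 2024: 6,370 + 222,690 + 230,150 = 459,210 (under)
Apr 2024–Jun 2024: 222,690 + 230,150 + 353,480 = 806,320 (under)
May 2024–Jul 2024: 230,150 + 353,480 + 12,780 = 596,410 (under)
Jun 2024–Aug 2024: 353,480 + 12,780 + 51,170 = 417,430 (under)
Jul 2024–Sep 2024: 12,780 + 51,170 + 248,420 = 312,370 (under)
Aug 2024–Oct 2024: 51,170 + 248,420 + 237,270 = 536,860 (under)
Sep 2024–Nov 2024: 248,420 + 237,270 + 16,660 = 502,350 (under)
No window exceeds 851,000.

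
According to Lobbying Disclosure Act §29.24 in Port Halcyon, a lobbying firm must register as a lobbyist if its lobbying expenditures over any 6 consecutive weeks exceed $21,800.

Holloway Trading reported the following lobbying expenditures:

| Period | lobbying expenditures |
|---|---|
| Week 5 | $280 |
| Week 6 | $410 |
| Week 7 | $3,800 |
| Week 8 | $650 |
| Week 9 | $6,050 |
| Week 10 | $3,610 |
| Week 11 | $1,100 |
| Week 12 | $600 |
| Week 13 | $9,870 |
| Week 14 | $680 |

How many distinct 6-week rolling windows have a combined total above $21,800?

2

Week 5–Week 10: $280 + $410 + $3,800 + $650 + $6,050 + $3,610 = $14,800 (under)
Week 6–Week 11: $410 + $3,800 + $650 + $6,050 + $3,610 + $1,100 = $15,620 (under)
Week 7–Week 12: $3,800 + $650 + $6,050 + $3,610 + $1,100 + $600 = $15,810 (under)
Week 8–Week 13: $650 + $6,050 + $3,610 + $1,100 + $600 + $9,870 = $21,880 (over)
Week 9–Week 14: $6,050 + $3,610 + $1,100 + $600 + $9,870 + $680 = $21,910 (over)
2 windows exceed the threshold.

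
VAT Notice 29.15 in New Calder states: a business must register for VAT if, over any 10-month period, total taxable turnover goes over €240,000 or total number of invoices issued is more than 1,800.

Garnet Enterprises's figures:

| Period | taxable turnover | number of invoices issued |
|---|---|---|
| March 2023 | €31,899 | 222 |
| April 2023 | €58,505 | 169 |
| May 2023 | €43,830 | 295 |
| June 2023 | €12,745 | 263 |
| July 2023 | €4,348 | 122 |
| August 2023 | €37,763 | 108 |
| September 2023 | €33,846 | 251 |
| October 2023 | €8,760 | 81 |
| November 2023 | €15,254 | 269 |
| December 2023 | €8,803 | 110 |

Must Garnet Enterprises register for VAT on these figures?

Total taxable turnover: €31,899 + €58,505 + €43,830 + €12,745 + €4,348 + €37,763 + €33,846 + €8,760 + €15,254 + €8,803 = €255,753 (> €240,000).
Total number of invoices issued: 222 + 169 + 295 + 263 + 122 + 108 + 251 + 81 + 269 + 110 = 1,890 (> 1,800).
The test is 'or': at least one threshold is exceeded.

Yes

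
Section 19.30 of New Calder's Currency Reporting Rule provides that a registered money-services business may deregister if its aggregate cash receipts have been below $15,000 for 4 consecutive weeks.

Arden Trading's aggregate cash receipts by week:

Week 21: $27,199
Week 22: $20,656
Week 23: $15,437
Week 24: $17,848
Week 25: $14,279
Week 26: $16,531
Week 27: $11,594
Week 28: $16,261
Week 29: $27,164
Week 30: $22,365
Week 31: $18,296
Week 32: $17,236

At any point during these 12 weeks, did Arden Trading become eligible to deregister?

Weeks below $15,000: Week 25, Week 27.
Longest run of consecutive weeks below the threshold: 1.
1 < 4, so Arden Trading never became eligible.

No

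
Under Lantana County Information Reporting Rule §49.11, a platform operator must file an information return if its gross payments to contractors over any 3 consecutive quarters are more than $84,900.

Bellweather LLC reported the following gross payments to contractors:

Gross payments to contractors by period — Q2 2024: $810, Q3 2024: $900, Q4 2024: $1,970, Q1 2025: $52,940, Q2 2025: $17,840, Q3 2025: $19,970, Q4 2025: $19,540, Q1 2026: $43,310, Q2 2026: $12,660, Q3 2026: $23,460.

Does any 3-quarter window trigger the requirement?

Q2 2024–Q4 2024: $810 + $900 + $1,970 = $3,680 (under)
Q3 2024–Q1 2025: $900 + $1,970 + $52,940 = $55,810 (under)
Q4 2024–Q2 2025: $1,970 + $52,940 + $17,840 = $72,750 (under)
Q1 2025–Q3 2025: $52,940 + $17,840 + $19,970 = $90,750 (over)
Q2 2025–Q4 2025: $17,840 + $19,970 + $19,540 = $57,350 (under)
Q3 2025–Q1 2026: $19,970 + $19,540 + $43,310 = $82,820 (under)
Q4 2025–Q2 2026: $19,540 + $43,310 + $12,660 = $75,510 (under)
Q1 2026–Q3 2026: $43,310 + $12,660 + $23,460 = $79,430 (under)
At least one window exceeds $84,900.

Yes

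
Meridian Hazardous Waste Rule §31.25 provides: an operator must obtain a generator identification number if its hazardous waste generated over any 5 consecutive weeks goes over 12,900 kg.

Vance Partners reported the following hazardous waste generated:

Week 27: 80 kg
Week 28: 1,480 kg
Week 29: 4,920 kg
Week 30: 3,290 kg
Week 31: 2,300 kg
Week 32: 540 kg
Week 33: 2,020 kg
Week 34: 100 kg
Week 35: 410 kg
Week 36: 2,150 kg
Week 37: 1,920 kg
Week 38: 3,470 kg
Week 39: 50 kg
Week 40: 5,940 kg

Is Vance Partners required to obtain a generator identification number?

Week 27–Week 31: 80 kg + 1,480 kg + 4,920 kg + 3,290 kg + 2,300 kg = 12,070 kg (under)
Week 28–Week 32: 1,480 kg + 4,920 kg + 3,290 kg + 2,300 kg + 540 kg = 12,530 kg (under)
Week 29–Week 33: 4,920 kg + 3,290 kg + 2,300 kg + 540 kg + 2,020 kg = 13,070 kg (over)
Week 30–Week 34: 3,290 kg + 2,300 kg + 540 kg + 2,020 kg + 100 kg = 8,250 kg (under)
Week 31–Week 35: 2,300 kg + 540 kg + 2,020 kg + 100 kg + 410 kg = 5,370 kg (under)
Week 32–Week 36: 540 kg + 2,020 kg + 100 kg + 410 kg + 2,150 kg = 5,220 kg (under)
Week 33–Week 37: 2,020 kg + 100 kg + 410 kg + 2,150 kg + 1,920 kg = 6,600 kg (under)
Week 34–Week 38: 100 kg + 410 kg + 2,150 kg + 1,920 kg + 3,470 kg = 8,050 kg (under)
Week 35–Week 39: 410 kg + 2,150 kg + 1,920 kg + 3,470 kg + 50 kg = 8,000 kg (under)
Week 36–Week 40: 2,150 kg + 1,920 kg + 3,470 kg + 50 kg + 5,940 kg = 13,530 kg (over)
At least one window exceeds 12,900 kg.

Yes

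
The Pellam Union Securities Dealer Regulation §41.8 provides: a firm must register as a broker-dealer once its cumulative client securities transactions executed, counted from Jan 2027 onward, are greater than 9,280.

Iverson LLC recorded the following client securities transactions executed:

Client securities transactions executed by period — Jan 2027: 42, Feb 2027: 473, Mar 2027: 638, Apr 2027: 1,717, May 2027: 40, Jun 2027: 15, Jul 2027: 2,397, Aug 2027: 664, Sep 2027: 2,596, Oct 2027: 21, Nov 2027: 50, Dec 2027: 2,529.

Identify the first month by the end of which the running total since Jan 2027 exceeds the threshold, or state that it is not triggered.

Dec 2027

Through Jan 2027: 42
Through Feb 2027: 515
Through Mar 2027: 1,153
Through Apr 2027: 2,870
Through May 2027: 2,910
Through Jun 2027: 2,925
Through Jul 2027: 5,322
Through Aug 2027: 5,986
Through Sep 2027: 8,582
Through Oct 2027: 8,603
Through Nov 2027: 8,653
Through Dec 2027: 11,182 ← exceeds threshold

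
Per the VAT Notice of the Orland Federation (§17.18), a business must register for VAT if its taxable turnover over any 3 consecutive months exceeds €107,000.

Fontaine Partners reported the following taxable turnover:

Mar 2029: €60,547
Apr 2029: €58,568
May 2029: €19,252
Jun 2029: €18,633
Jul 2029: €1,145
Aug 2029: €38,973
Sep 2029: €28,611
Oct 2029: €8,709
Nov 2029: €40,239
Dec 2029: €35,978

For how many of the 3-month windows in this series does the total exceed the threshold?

1

Mar 2029–May 2029: €60,547 + €58,568 + €19,252 = €138,367 (over)
Apr 2029–Jun 2029: €58,568 + €19,252 + €18,633 = €96,453 (under)
May 2029–Jul 2029: €19,252 + €18,633 + €1,145 = €39,030 (under)
Jun 2029–Aug 2029: €18,633 + €1,145 + €38,973 = €58,751 (under)
Jul 2029–Sep 2029: €1,145 + €38,973 + €28,611 = €68,729 (under)
Aug 2029–Oct 2029: €38,973 + €28,611 + €8,709 = €76,293 (under)
Sep 2029–Nov 2029: €28,611 + €8,709 + €40,239 = €77,559 (under)
Oct 2029–Dec 2029: €8,709 + €40,239 + €35,978 = €84,926 (under)
1 window exceeds the threshold.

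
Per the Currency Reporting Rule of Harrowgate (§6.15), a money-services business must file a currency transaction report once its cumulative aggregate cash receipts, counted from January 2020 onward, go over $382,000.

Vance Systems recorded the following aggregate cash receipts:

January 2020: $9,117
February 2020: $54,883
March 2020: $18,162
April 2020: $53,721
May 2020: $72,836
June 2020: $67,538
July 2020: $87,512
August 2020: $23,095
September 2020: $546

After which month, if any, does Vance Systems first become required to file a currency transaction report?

Through January 2020: $9,117
Through February 2020: $64,000
Through March 2020: $82,162
Through April 2020: $135,883
Through May 2020: $208,719
Through June 2020: $276,257
Through July 2020: $363,769
Through August 2020: $386,864 ← exceeds threshold

August 2020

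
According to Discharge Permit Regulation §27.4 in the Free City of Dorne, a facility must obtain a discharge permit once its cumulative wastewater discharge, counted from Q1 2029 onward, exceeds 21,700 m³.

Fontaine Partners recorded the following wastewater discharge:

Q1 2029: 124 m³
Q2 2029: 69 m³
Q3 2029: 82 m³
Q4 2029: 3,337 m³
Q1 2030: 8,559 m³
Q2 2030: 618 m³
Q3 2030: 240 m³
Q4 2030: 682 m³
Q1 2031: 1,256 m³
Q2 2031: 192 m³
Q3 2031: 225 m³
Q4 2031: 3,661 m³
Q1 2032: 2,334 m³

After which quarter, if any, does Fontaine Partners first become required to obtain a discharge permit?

Through Q1 2029: 124 m³
Through Q2 2029: 193 m³
Through Q3 2029: 275 m³
Through Q4 2029: 3,612 m³
Through Q1 2030: 12,171 m³
Through Q2 2030: 12,789 m³
Through Q3 2030: 13,029 m³
Through Q4 2030: 13,711 m³
Through Q1 2031: 14,967 m³
Through Q2 2031: 15,159 m³
Through Q3 2031: 15,384 m³
Through Q4 2031: 19,045 m³
Through Q1 2032: 21,379 m³
Final cumulative total 21,379 m³ ≤ 21,700 m³; the threshold is never exceeded.

Not triggered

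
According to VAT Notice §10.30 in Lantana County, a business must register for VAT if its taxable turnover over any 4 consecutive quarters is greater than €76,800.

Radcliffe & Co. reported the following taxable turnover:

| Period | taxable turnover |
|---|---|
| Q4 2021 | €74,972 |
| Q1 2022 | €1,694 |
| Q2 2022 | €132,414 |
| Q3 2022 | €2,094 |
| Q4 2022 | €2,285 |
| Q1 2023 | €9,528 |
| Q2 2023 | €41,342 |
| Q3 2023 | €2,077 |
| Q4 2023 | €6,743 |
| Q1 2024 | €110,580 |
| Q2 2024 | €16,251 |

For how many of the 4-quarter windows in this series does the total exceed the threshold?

5

Q4 2021–Q3 2022: €74,972 + €1,694 + €132,414 + €2,094 = €211,174 (over)
Q1 2022–Q4 2022: €1,694 + €132,414 + €2,094 + €2,285 = €138,487 (over)
Q2 2022–Q1 2023: €132,414 + €2,094 + €2,285 + €9,528 = €146,321 (over)
Q3 2022–Q2 2023: €2,094 + €2,285 + €9,528 + €41,342 = €55,249 (under)
Q4 2022–Q3 2023: €2,285 + €9,528 + €41,342 + €2,077 = €55,232 (under)
Q1 2023–Q4 2023: €9,528 + €41,342 + €2,077 + €6,743 = €59,690 (under)
Q2 2023–Q1 2024: €41,342 + €2,077 + €6,743 + €110,580 = €160,742 (over)
Q3 2023–Q2 2024: €2,077 + €6,743 + €110,580 + €16,251 = €135,651 (over)
5 windows exceed the threshold.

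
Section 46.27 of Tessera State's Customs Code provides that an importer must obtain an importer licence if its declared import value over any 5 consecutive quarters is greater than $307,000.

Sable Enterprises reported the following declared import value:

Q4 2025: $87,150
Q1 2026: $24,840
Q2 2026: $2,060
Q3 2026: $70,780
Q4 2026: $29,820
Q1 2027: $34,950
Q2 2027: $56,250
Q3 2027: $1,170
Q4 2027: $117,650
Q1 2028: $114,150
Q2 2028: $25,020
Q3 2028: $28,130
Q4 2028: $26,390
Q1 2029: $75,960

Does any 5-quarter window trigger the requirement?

Q4 2025–Q4 2026: $87,150 + $24,840 + $2,060 + $70,780 + $29,820 = $214,650 (under)
Q1 2026–Q1 2027: $24,840 + $2,060 + $70,780 + $29,820 + $34,950 = $162,450 (under)
Q2 2026–Q2 2027: $2,060 + $70,780 + $29,820 + $34,950 + $56,250 = $193,860 (under)
Q3 2026–Q3 2027: $70,780 + $29,820 + $34,950 + $56,250 + $1,170 = $192,970 (under)
Q4 2026–Q4 2027: $29,820 + $34,950 + $56,250 + $1,170 + $117,650 = $239,840 (under)
Q1 2027–Q1 2028: $34,950 + $56,250 + $1,170 + $117,650 + $114,150 = $324,170 (over)
Q2 2027–Q2 2028: $56,250 + $1,170 + $117,650 + $114,150 + $25,020 = $314,240 (over)
Q3 2027–Q3 2028: $1,170 + $117,650 + $114,150 + $25,020 + $28,130 = $286,120 (under)
Q4 2027–Q4 2028: $117,650 + $114,150 + $25,020 + $28,130 + $26,390 = $311,340 (over)
Q1 2028–Q1 2029: $114,150 + $25,020 + $28,130 + $26,390 + $75,960 = $269,650 (under)
At least one window exceeds $307,000.

Yes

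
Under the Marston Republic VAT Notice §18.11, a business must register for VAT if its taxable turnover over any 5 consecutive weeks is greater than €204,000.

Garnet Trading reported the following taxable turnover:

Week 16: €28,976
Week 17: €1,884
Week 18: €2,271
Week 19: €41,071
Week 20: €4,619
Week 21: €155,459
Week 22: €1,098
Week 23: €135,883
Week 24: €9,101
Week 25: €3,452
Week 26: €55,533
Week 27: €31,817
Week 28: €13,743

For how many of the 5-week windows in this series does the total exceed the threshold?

7

Week 16–Week 20: €28,976 + €1,884 + €2,271 + €41,071 + €4,619 = €78,821 (under)
Week 17–Week 21: €1,884 + €2,271 + €41,071 + €4,619 + €155,459 = €205,304 (over)
Week 18–Week 22: €2,271 + €41,071 + €4,619 + €155,459 + €1,098 = €204,518 (over)
Week 19–Week 23: €41,071 + €4,619 + €155,459 + €1,098 + €135,883 = €338,130 (over)
Week 20–Week 24: €4,619 + €155,459 + €1,098 + €135,883 + €9,101 = €306,160 (over)
Week 21–Week 25: €155,459 + €1,098 + €135,883 + €9,101 + €3,452 = €304,993 (over)
Week 22–Week 26: €1,098 + €135,883 + €9,101 + €3,452 + €55,533 = €205,067 (over)
Week 23–Week 27: €135,883 + €9,101 + €3,452 + €55,533 + €31,817 = €235,786 (over)
Week 24–Week 28: €9,101 + €3,452 + €55,533 + €31,817 + €13,743 = €113,646 (under)
7 windows exceed the threshold.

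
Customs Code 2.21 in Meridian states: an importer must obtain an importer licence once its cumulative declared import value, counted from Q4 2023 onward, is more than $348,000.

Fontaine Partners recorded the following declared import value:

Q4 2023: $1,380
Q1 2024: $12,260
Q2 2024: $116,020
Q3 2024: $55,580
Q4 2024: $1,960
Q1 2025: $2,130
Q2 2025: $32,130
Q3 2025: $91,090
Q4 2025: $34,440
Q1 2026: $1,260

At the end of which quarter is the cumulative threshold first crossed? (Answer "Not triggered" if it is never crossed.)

Through Q4 2023: $1,380
Through Q1 2024: $13,640
Through Q2 2024: $129,660
Through Q3 2024: $185,240
Through Q4 2024: $187,200
Through Q1 2025: $189,330
Through Q2 2025: $221,460
Through Q3 2025: $312,550
Through Q4 2025: $346,990
Through Q1 2026: $348,250 ← exceeds threshold

Q1 2026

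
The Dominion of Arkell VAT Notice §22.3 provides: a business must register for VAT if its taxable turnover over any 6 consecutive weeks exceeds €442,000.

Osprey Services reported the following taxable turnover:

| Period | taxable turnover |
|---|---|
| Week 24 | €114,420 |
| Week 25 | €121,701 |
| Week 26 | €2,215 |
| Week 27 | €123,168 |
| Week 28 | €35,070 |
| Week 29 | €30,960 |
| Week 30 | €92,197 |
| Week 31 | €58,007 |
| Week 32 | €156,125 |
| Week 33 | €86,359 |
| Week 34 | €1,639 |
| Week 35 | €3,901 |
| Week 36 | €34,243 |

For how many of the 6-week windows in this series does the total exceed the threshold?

2

Week 24–Week 29: €114,420 + €121,701 + €2,215 + €123,168 + €35,070 + €30,960 = €427,534 (under)
Week 25–Week 30: €121,701 + €2,215 + €123,168 + €35,070 + €30,960 + €92,197 = €405,311 (under)
Week 26–Week 31: €2,215 + €123,168 + €35,070 + €30,960 + €92,197 + €58,007 = €341,617 (under)
Week 27–Week 32: €123,168 + €35,070 + €30,960 + €92,197 + €58,007 + €156,125 = €495,527 (over)
Week 28–Week 33: €35,070 + €30,960 + €92,197 + €58,007 + €156,125 + €86,359 = €458,718 (over)
Week 29–Week 34: €30,960 + €92,197 + €58,007 + €156,125 + €86,359 + €1,639 = €425,287 (under)
Week 30–Week 35: €92,197 + €58,007 + €156,125 + €86,359 + €1,639 + €3,901 = €398,228 (under)
Week 31–Week 36: €58,007 + €156,125 + €86,359 + €1,639 + €3,901 + €34,243 = €340,274 (under)
2 windows exceed the threshold.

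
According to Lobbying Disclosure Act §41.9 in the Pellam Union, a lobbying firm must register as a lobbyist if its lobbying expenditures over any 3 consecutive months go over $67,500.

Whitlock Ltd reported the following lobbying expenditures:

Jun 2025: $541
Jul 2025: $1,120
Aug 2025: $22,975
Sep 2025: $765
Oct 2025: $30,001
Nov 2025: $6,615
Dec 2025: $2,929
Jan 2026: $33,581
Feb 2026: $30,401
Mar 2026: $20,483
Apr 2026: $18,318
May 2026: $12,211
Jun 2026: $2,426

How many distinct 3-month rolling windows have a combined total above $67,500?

Jun 2025–Aug 2025: $541 + $1,120 + $22,975 = $24,636 (under)
Jul 2025–Sep 2025: $1,120 + $22,975 + $765 = $24,860 (under)
Aug 2025–Oct 2025: $22,975 + $765 + $30,001 = $53,741 (under)
Sep 2025–Nov 2025: $765 + $30,001 + $6,615 = $37,381 (under)
Oct 2025–Dec 2025: $30,001 + $6,615 + $2,929 = $39,545 (under)
Nov 2025–Jan 2026: $6,615 + $2,929 + $33,581 = $43,125 (under)
Dec 2025–Feb 2026: $2,929 + $33,581 + $30,401 = $66,911 (under)
Jan 2026–Mar 2026: $33,581 + $30,401 + $20,483 = $84,465 (over)
Feb 2026–Apr 2026: $30,401 + $20,483 + $18,318 = $69,202 (over)
Mar 2026–May 2026: $20,483 + $18,318 + $12,211 = $51,012 (under)
Apr 2026–Jun 2026: $18,318 + $12,211 + $2,426 = $32,955 (under)
2 windows exceed the threshold.

2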